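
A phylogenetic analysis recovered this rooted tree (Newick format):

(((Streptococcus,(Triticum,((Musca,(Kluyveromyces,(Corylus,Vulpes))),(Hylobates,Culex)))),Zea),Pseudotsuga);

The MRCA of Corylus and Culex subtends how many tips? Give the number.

The MRCA of Corylus and Culex is the node subtending ((Musca,(Kluyveromyces,(Corylus,Vulpes))),(Hylobates,Culex)).
That clade contains 6 terminal taxa: Corylus, Culex, Hylobates, Kluyveromyces, Musca, Vulpes.

6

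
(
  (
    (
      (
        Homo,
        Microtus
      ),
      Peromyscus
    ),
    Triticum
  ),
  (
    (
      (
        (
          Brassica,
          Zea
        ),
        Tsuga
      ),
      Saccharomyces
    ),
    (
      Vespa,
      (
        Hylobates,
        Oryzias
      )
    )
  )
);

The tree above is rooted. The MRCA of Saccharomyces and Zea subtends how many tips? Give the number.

The MRCA of Saccharomyces and Zea is the node subtending (((Brassica,Zea),Tsuga),Saccharomyces).
That clade contains 4 terminal taxa: Brassica, Saccharomyces, Tsuga, Zea.

4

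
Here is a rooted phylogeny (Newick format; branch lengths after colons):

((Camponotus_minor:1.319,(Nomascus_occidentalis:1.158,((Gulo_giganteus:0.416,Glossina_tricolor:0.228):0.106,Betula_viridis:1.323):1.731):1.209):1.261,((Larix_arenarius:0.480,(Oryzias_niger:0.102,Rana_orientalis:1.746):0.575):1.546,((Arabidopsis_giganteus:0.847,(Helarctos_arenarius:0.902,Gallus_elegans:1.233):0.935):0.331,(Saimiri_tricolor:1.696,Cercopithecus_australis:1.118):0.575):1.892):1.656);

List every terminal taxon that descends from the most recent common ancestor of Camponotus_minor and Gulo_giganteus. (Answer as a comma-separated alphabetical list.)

Betula_viridis, Camponotus_minor, Glossina_tricolor, Gulo_giganteus, Nomascus_occidentalis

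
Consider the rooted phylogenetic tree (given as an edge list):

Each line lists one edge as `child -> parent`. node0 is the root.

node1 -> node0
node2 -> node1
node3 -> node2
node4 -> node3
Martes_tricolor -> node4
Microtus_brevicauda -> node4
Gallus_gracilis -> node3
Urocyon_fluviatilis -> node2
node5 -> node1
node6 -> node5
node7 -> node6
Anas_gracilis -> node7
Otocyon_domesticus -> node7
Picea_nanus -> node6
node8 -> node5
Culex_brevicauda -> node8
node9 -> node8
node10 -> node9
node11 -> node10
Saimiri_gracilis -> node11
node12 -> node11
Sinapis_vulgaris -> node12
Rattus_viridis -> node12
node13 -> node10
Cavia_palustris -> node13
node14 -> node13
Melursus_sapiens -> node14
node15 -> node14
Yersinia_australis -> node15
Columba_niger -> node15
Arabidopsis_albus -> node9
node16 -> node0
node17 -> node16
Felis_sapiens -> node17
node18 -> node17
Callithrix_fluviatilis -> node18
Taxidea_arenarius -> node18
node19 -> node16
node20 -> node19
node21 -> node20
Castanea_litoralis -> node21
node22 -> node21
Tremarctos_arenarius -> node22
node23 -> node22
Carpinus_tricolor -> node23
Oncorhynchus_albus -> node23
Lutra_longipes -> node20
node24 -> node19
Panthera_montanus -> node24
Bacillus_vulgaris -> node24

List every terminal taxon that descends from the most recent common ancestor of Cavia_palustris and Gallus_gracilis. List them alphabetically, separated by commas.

Anas_gracilis, Arabidopsis_albus, Cavia_palustris, Columba_niger, Culex_brevicauda, Gallus_gracilis, Martes_tricolor, Melursus_sapiens, Microtus_brevicauda, Otocyon_domesticus, Picea_nanus, Rattus_viridis, Saimiri_gracilis, Sinapis_vulgaris, Urocyon_fluviatilis, Yersinia_australis

Tracing Cavia_palustris: it sits inside (Cavia_palustris,(Melursus_sapiens,(Yersinia_australis,Columba_niger))).
Tracing Gallus_gracilis: it sits inside ((Martes_tricolor,Microtus_brevicauda),Gallus_gracilis).
The smallest clade enclosing both is ((((Martes_tricolor,Microtus_brevicauda),Gallus_gracilis),Urocyon_fluviatilis),(((Anas_gracilis,Otocyon_domesticus),Picea_nanus),(Culex_brevicauda,(((Saimiri_gracilis,(Sinapis_vulgaris,Rattus_viridis)),(Cavia_palustris,(Melursus_sapiens,(Yersinia_australis,Columba_niger)))),Arabidopsis_albus)))); the answer is its 16 terminal taxa in alphabetical order.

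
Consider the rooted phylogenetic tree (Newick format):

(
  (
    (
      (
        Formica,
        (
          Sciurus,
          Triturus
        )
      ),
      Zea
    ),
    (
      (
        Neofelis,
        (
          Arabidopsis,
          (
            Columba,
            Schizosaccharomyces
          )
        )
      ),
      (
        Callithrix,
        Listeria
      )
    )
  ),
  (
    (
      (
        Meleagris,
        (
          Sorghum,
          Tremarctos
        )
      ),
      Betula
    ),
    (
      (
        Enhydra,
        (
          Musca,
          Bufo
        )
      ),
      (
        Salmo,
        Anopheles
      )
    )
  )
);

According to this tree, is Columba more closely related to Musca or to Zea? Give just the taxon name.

The MRCA of Columba and Zea subtends (((Formica,(Sciurus,Triturus)),Zea),((Neofelis,(Arabidopsis,(Columba,Schizosaccharomyces))),(Callithrix,Listeria))) (10 taxa).
The MRCA of Columba and Musca is the root, subtending the entire tree (19 taxa).
The first is nested inside the second, so Columba shares a more recent common ancestor with Zea.

Zea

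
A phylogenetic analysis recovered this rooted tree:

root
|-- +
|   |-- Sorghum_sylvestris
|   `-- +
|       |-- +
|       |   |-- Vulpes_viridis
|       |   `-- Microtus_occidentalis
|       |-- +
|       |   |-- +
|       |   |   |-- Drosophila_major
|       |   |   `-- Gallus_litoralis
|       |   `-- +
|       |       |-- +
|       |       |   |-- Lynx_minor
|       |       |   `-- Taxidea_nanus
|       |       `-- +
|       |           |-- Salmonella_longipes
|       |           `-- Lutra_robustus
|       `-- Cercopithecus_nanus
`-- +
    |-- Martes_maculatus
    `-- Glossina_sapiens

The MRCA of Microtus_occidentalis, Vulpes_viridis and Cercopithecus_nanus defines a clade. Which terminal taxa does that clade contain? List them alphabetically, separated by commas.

Cercopithecus_nanus, Drosophila_major, Gallus_litoralis, Lutra_robustus, Lynx_minor, Microtus_occidentalis, Salmonella_longipes, Taxidea_nanus, Vulpes_viridis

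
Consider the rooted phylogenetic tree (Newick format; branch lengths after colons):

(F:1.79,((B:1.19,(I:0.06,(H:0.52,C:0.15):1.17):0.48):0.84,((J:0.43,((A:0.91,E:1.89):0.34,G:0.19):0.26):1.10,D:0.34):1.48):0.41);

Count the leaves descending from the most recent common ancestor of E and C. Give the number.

9

The MRCA of E and C is the node subtending ((B,(I,(H,C))),((J,((A,E),G)),D)).
That clade contains 9 terminal taxa: A, B, C, D, E, G, H, I, J.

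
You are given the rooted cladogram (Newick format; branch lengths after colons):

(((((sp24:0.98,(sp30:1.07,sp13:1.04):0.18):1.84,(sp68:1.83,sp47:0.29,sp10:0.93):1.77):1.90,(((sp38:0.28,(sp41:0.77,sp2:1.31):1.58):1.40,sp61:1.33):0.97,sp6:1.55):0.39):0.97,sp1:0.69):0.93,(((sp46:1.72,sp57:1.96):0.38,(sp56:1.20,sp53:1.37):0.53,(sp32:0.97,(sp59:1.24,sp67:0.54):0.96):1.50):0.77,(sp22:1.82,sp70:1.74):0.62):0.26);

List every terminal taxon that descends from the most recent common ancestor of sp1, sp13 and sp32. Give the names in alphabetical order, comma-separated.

sp1, sp10, sp13, sp2, sp22, sp24, sp30, sp32, sp38, sp41, sp46, sp47, sp53, sp56, sp57, sp59, sp6, sp61, sp67, sp68, sp70

Tracing sp1: it sits inside ((((sp24,(sp30,sp13)),(sp68,sp47,sp10)),(((sp38,(sp41,sp2)),sp61),sp6)),sp1).
Tracing sp13: it sits inside (sp30,sp13).
Tracing sp32: it sits inside (sp32,(sp59,sp67)).
The smallest clade enclosing all 3 is the whole tree (their MRCA is the root), so the answer is all 21 tips in alphabetical order.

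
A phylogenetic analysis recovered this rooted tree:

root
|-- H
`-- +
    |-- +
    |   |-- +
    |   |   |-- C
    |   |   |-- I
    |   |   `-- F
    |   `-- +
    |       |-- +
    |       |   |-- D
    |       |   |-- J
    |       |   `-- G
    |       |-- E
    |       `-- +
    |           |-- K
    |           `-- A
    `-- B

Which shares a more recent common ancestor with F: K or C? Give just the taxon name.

The MRCA of F and C subtends (C,I,F) (3 taxa).
The MRCA of F and K subtends ((C,I,F),((D,J,G),E,(K,A))) (9 taxa).
The first is nested inside the second, so F shares a more recent common ancestor with C.

C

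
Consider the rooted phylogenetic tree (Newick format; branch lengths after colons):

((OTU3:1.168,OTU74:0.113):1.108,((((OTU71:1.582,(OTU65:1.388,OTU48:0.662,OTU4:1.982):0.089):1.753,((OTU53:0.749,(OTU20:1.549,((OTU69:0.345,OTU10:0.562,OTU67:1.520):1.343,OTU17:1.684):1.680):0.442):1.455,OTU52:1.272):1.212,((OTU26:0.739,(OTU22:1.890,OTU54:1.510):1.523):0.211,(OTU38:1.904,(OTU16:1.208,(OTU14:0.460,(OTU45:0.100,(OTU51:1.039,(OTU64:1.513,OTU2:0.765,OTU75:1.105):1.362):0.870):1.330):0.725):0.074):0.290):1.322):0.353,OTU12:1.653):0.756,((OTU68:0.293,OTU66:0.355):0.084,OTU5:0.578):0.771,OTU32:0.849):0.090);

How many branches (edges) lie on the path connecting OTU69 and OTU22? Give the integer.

10

The MRCA of OTU69 and OTU22 is the node subtending ((OTU71,(OTU65,OTU48,OTU4)),((OTU53,(OTU20,((OTU69,OTU10,OTU67),OTU17))),OTU52),((OTU26,(OTU22,OTU54)),(OTU38,(OTU16,(OTU14,(OTU45,(OTU51,(OTU64,OTU2,OTU75)))))))).
From OTU69 up to that node: 6 branches. From OTU22 up to the same node: 4 branches. Total: 6 + 4 = 10.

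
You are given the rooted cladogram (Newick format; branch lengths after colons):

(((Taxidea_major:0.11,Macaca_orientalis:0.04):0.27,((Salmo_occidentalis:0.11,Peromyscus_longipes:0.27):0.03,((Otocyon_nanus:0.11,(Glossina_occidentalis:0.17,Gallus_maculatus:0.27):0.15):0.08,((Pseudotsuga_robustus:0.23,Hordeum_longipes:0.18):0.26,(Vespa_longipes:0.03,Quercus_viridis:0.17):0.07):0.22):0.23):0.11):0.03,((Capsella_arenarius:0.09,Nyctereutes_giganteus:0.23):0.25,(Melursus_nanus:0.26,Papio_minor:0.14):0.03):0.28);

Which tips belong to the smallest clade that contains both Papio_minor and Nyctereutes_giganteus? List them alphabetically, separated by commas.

Tracing Papio_minor: it sits inside (Melursus_nanus,Papio_minor).
Tracing Nyctereutes_giganteus: it sits inside (Capsella_arenarius,Nyctereutes_giganteus).
The smallest clade enclosing both is ((Capsella_arenarius,Nyctereutes_giganteus),(Melursus_nanus,Papio_minor)); the answer is its 4 terminal taxa in alphabetical order.

Capsella_arenarius, Melursus_nanus, Nyctereutes_giganteus, Papio_minor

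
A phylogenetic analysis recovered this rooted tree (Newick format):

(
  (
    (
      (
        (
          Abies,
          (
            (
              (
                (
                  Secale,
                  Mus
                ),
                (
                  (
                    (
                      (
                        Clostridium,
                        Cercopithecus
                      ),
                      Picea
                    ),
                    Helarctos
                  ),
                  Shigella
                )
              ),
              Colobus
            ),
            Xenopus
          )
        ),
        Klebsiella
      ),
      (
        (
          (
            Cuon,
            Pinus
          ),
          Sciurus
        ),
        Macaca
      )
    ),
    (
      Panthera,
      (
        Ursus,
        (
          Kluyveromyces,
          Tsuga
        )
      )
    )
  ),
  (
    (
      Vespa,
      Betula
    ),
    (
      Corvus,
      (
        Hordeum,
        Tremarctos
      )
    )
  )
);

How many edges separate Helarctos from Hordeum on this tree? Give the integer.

14

The MRCA of Helarctos and Hordeum is the root of the tree.
From Helarctos up to that node: 10 branches. From Hordeum up to the same node: 4 branches. Total: 10 + 4 = 14.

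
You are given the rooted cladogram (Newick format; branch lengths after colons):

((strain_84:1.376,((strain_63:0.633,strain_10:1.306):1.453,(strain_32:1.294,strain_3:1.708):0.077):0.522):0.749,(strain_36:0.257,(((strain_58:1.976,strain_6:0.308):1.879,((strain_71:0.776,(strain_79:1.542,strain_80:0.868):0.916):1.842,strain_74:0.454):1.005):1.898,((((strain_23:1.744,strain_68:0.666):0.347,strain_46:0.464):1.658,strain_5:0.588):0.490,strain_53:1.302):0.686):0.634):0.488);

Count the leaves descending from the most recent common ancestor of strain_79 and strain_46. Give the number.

11

The MRCA of strain_79 and strain_46 is the node subtending (((strain_58,strain_6),((strain_71,(strain_79,strain_80)),strain_74)),((((strain_23,strain_68),strain_46),strain_5),strain_53)).
That clade contains 11 terminal taxa: strain_23, strain_46, strain_5, strain_53, strain_58, strain_6, strain_68, strain_71, strain_74, strain_79, strain_80.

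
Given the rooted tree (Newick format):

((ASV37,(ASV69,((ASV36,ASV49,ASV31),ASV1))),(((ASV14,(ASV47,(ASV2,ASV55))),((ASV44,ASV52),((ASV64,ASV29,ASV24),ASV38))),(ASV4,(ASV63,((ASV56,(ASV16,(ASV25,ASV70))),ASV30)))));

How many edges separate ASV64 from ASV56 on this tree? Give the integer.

The MRCA of ASV64 and ASV56 is the node subtending (((ASV14,(ASV47,(ASV2,ASV55))),((ASV44,ASV52),((ASV64,ASV29,ASV24),ASV38))),(ASV4,(ASV63,((ASV56,(ASV16,(ASV25,ASV70))),ASV30)))).
From ASV64 up to that node: 5 branches. From ASV56 up to the same node: 5 branches. Total: 5 + 5 = 10.

10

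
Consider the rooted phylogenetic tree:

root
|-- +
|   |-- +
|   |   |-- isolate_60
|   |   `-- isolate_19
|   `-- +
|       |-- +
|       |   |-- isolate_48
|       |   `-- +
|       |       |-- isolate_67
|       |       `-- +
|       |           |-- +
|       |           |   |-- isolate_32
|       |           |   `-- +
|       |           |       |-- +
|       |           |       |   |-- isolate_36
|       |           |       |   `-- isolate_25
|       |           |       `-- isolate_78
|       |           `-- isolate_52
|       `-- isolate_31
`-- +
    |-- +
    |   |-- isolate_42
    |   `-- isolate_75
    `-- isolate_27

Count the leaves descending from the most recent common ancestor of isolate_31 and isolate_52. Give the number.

The MRCA of isolate_31 and isolate_52 is the node subtending ((isolate_48,(isolate_67,((isolate_32,((isolate_36,isolate_25),isolate_78)),isolate_52))),isolate_31).
That clade contains 8 terminal taxa: isolate_25, isolate_31, isolate_32, isolate_36, isolate_48, isolate_52, isolate_67, isolate_78.

8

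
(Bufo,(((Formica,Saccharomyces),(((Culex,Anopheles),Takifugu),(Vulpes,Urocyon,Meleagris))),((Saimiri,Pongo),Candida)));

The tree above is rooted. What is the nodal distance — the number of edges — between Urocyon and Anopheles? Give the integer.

The MRCA of Urocyon and Anopheles is the node subtending (((Culex,Anopheles),Takifugu),(Vulpes,Urocyon,Meleagris)).
From Urocyon up to that node: 2 branches. From Anopheles up to the same node: 3 branches. Total: 2 + 3 = 5.

5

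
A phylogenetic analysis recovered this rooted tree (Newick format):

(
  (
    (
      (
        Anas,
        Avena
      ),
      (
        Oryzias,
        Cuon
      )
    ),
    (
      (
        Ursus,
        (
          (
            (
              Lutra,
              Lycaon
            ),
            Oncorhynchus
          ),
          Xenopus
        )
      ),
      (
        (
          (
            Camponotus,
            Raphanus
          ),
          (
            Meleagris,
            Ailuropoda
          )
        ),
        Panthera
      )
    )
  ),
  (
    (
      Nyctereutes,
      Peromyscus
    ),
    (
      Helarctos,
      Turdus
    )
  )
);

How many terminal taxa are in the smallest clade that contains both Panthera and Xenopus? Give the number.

The MRCA of Panthera and Xenopus is the node subtending ((Ursus,(((Lutra,Lycaon),Oncorhynchus),Xenopus)),(((Camponotus,Raphanus),(Meleagris,Ailuropoda)),Panthera)).
That clade contains 10 terminal taxa: Ailuropoda, Camponotus, Lutra, Lycaon, Meleagris, Oncorhynchus, Panthera, Raphanus, Ursus, Xenopus.

10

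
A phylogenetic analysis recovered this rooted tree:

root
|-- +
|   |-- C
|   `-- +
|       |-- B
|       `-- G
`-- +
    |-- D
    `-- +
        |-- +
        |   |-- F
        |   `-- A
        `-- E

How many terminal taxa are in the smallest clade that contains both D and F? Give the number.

4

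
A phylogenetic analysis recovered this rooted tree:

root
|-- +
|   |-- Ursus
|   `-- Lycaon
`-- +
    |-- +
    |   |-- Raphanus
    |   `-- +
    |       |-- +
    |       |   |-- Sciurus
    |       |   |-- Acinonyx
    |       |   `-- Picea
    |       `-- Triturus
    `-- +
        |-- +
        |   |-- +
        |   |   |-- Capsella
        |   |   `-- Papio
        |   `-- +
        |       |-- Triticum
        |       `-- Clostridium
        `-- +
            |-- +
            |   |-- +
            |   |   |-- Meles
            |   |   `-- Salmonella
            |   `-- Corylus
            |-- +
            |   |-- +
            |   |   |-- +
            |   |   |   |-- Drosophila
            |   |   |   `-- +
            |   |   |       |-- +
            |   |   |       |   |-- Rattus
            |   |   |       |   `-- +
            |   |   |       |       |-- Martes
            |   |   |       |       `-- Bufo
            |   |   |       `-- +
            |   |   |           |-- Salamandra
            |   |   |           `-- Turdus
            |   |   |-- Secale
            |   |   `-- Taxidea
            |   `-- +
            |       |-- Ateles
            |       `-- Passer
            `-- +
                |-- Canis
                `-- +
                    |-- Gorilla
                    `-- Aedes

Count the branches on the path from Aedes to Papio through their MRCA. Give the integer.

7

The MRCA of Aedes and Papio is the node subtending (((Capsella,Papio),(Triticum,Clostridium)),(((Meles,Salmonella),Corylus),(((Drosophila,((Rattus,(Martes,Bufo)),(Salamandra,Turdus))),Secale,Taxidea),(Ateles,Passer)),(Canis,(Gorilla,Aedes)))).
From Aedes up to that node: 4 branches. From Papio up to the same node: 3 branches. Total: 4 + 3 = 7.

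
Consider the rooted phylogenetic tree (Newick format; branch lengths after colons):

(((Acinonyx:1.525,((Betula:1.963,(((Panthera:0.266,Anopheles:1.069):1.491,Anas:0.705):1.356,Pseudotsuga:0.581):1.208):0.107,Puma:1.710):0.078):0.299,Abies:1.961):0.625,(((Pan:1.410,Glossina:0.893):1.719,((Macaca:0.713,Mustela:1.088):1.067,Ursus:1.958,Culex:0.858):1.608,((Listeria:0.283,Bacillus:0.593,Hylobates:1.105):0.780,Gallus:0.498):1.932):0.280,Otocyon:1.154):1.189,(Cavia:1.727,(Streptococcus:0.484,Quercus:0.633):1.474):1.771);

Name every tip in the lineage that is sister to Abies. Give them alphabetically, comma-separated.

Abies attaches to the tree at the node subtending ((Acinonyx,((Betula,(((Panthera,Anopheles),Anas),Pseudotsuga)),Puma)),Abies).
The other lineage descending from that same node — the sister group — is (Acinonyx,((Betula,(((Panthera,Anopheles),Anas),Pseudotsuga)),Puma)); its 7 tips in alphabetical order are the answer.

Acinonyx, Anas, Anopheles, Betula, Panthera, Pseudotsuga, Puma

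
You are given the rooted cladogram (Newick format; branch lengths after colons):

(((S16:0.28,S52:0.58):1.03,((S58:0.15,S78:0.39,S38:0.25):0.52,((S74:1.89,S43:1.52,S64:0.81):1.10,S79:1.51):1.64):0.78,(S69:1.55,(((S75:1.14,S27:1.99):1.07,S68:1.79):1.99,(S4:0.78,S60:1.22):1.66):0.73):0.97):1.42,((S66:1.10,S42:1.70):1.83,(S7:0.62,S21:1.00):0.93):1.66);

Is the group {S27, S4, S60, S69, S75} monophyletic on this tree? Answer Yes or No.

The MRCA of the listed taxa subtends (S69,(((S75,S27),S68),(S4,S60))).
That clade also contains S68, which is not in the proposed group, so the group is not monophyletic.

No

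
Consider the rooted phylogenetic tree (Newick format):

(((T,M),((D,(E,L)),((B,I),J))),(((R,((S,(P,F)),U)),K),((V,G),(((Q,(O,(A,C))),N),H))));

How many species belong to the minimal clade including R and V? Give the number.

14

The MRCA of R and V is the node subtending (((R,((S,(P,F)),U)),K),((V,G),(((Q,(O,(A,C))),N),H))).
That clade contains 14 terminal taxa: A, C, F, G, H, K, N, O, P, Q, R, S, U, V.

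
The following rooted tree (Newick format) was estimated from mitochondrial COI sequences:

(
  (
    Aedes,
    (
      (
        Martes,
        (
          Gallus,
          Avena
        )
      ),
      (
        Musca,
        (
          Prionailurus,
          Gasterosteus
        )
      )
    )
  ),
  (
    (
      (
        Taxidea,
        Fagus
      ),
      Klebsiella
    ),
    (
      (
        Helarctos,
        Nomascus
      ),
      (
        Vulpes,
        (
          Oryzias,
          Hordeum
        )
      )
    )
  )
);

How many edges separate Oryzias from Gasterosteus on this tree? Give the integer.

The MRCA of Oryzias and Gasterosteus is the root of the tree.
From Oryzias up to that node: 5 branches. From Gasterosteus up to the same node: 5 branches. Total: 5 + 5 = 10.

10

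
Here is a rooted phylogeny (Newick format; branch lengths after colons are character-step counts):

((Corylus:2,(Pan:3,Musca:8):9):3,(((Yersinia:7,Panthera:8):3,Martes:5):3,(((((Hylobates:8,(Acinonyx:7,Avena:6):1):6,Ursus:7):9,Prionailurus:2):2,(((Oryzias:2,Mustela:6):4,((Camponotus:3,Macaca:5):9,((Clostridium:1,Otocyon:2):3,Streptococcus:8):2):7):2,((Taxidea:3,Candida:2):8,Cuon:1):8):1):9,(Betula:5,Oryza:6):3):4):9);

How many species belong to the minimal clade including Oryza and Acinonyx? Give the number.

17

The MRCA of Oryza and Acinonyx is the node subtending (((((Hylobates,(Acinonyx,Avena)),Ursus),Prionailurus),(((Oryzias,Mustela),((Camponotus,Macaca),((Clostridium,Otocyon),Streptococcus))),((Taxidea,Candida),Cuon))),(Betula,Oryza)).
That clade contains 17 terminal taxa: Acinonyx, Avena, Betula, Camponotus, Candida, Clostridium, Cuon, Hylobates, Macaca, Mustela, Oryza, Oryzias, Otocyon, Prionailurus, Streptococcus, Taxidea, Ursus.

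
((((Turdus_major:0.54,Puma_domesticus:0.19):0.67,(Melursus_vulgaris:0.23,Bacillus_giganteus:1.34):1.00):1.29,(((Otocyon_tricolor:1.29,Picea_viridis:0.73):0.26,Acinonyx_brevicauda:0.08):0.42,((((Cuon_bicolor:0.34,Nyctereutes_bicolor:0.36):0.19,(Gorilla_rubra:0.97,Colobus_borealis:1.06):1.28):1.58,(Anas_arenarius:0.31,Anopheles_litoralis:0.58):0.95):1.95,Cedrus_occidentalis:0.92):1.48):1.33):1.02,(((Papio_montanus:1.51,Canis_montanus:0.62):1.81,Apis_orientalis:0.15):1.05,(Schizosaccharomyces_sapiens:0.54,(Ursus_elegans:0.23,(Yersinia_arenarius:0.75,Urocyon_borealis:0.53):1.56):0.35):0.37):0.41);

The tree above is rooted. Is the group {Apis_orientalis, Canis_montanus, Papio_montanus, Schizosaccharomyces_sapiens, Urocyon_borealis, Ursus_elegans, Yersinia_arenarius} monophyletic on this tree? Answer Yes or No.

The most recent common ancestor of these taxa subtends (((Papio_montanus,Canis_montanus),Apis_orientalis),(Schizosaccharomyces_sapiens,(Ursus_elegans,(Yersinia_arenarius,Urocyon_borealis)))).
That clade has exactly 7 tips — every listed taxon and nothing else — so the group is monophyletic.

Yes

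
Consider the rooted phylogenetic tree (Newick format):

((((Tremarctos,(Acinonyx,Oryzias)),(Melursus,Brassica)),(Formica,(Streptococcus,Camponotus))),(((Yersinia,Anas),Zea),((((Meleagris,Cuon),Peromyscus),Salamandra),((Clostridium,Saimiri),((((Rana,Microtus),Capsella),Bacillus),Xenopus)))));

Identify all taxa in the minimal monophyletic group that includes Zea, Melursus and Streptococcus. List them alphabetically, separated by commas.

Acinonyx, Anas, Bacillus, Brassica, Camponotus, Capsella, Clostridium, Cuon, Formica, Meleagris, Melursus, Microtus, Oryzias, Peromyscus, Rana, Saimiri, Salamandra, Streptococcus, Tremarctos, Xenopus, Yersinia, Zea

Tracing Zea: it sits inside ((Yersinia,Anas),Zea).
Tracing Melursus: it sits inside (Melursus,Brassica).
Tracing Streptococcus: it sits inside (Streptococcus,Camponotus).
The smallest clade enclosing all 3 is the whole tree (their MRCA is the root), so the answer is all 22 tips in alphabetical order.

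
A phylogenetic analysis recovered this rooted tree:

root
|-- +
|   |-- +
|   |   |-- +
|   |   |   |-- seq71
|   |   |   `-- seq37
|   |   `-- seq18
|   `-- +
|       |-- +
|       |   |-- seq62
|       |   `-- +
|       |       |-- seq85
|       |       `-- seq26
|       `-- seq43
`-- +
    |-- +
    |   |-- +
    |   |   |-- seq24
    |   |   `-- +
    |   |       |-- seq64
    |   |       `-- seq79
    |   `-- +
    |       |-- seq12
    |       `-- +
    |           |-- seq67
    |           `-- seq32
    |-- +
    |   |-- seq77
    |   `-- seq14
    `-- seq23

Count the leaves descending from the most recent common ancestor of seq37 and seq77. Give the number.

The MRCA of seq37 and seq77 is the root, so the clade is the entire tree.
That clade contains 16 terminal taxa: seq12, seq14, seq18, seq23, seq24, seq26, seq32, seq37, seq43, seq62, seq64, seq67, seq71, seq77, seq79, seq85.

16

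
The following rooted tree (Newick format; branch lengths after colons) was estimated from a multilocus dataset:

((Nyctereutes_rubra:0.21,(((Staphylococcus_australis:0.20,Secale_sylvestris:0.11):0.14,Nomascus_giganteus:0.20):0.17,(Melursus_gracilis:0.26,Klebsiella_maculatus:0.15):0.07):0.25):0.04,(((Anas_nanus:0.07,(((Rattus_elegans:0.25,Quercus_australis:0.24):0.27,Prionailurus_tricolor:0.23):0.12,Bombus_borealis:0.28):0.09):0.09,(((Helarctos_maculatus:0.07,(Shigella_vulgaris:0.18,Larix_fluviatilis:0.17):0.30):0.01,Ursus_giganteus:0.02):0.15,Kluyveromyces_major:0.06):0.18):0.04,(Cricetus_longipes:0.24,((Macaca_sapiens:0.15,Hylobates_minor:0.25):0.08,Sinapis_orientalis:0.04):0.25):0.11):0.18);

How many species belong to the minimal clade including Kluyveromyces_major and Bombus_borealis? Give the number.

10

The MRCA of Kluyveromyces_major and Bombus_borealis is the node subtending ((Anas_nanus,(((Rattus_elegans,Quercus_australis),Prionailurus_tricolor),Bombus_borealis)),(((Helarctos_maculatus,(Shigella_vulgaris,Larix_fluviatilis)),Ursus_giganteus),Kluyveromyces_major)).
That clade contains 10 terminal taxa: Anas_nanus, Bombus_borealis, Helarctos_maculatus, Kluyveromyces_major, Larix_fluviatilis, Prionailurus_tricolor, Quercus_australis, Rattus_elegans, Shigella_vulgaris, Ursus_giganteus.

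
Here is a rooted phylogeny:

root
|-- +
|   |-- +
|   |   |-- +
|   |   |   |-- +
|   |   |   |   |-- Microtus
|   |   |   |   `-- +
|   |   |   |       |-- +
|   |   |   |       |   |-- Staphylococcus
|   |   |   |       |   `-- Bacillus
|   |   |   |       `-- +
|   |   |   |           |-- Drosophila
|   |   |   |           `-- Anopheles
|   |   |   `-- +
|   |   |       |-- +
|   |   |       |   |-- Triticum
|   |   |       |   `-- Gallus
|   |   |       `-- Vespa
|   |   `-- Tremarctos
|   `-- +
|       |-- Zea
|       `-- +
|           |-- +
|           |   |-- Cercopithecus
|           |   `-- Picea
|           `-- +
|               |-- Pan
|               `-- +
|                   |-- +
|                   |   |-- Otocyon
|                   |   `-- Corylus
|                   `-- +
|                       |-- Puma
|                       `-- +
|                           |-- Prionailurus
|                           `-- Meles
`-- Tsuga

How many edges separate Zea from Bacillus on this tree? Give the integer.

The MRCA of Zea and Bacillus is the node subtending ((((Microtus,((Staphylococcus,Bacillus),(Drosophila,Anopheles))),((Triticum,Gallus),Vespa)),Tremarctos),(Zea,((Cercopithecus,Picea),(Pan,((Otocyon,Corylus),(Puma,(Prionailurus,Meles))))))).
From Zea up to that node: 2 branches. From Bacillus up to the same node: 6 branches. Total: 2 + 6 = 8.

8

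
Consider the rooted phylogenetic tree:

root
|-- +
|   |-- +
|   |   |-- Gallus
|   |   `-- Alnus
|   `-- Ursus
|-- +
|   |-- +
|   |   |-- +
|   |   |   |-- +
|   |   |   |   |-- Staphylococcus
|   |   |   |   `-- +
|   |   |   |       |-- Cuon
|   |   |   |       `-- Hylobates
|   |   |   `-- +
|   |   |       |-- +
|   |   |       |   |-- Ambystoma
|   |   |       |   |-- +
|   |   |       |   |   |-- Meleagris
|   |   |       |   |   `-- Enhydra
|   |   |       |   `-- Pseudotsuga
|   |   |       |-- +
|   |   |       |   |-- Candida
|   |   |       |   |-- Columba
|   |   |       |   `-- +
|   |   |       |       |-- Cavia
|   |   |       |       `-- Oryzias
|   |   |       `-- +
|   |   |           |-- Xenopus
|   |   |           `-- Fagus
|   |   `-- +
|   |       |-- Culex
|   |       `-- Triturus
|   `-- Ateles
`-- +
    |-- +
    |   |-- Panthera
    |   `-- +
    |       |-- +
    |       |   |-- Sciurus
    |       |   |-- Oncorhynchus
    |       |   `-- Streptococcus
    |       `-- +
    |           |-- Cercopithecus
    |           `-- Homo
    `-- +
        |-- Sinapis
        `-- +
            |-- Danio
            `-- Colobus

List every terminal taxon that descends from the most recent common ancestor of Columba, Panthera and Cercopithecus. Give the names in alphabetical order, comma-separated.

Tracing Columba: it sits inside (Candida,Columba,(Cavia,Oryzias)).
Tracing Panthera: it sits inside (Panthera,((Sciurus,Oncorhynchus,Streptococcus),(Cercopithecus,Homo))).
Tracing Cercopithecus: it sits inside (Cercopithecus,Homo).
The smallest clade enclosing all 3 is the whole tree (their MRCA is the root), so the answer is all 28 tips in alphabetical order.

Alnus, Ambystoma, Ateles, Candida, Cavia, Cercopithecus, Colobus, Columba, Culex, Cuon, Danio, Enhydra, Fagus, Gallus, Homo, Hylobates, Meleagris, Oncorhynchus, Oryzias, Panthera, Pseudotsuga, Sciurus, Sinapis, Staphylococcus, Streptococcus, Triturus, Ursus, Xenopus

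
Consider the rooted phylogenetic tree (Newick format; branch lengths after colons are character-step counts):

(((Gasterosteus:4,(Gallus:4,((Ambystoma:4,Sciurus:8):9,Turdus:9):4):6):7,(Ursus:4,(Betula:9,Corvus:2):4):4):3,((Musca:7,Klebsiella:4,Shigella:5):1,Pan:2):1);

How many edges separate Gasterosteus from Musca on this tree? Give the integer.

The MRCA of Gasterosteus and Musca is the root of the tree.
From Gasterosteus up to that node: 3 branches. From Musca up to the same node: 3 branches. Total: 3 + 3 = 6.

6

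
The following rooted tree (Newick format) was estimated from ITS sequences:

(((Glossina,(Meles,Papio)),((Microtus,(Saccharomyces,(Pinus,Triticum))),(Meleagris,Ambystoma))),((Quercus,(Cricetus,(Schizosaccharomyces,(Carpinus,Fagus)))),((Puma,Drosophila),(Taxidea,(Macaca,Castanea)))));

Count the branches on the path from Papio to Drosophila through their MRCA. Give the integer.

8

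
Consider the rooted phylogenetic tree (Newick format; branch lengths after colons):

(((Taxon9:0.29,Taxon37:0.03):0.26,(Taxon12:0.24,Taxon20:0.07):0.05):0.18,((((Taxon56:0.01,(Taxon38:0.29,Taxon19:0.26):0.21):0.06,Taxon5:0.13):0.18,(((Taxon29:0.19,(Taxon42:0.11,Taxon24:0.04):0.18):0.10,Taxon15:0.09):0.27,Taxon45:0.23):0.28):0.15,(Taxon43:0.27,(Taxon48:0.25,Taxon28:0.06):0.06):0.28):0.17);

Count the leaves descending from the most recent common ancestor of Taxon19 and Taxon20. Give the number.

16

The MRCA of Taxon19 and Taxon20 is the root, so the clade is the entire tree.
That clade contains 16 terminal taxa: Taxon12, Taxon15, Taxon19, Taxon20, Taxon24, Taxon28, Taxon29, Taxon37, Taxon38, Taxon42, Taxon43, Taxon45, Taxon48, Taxon5, Taxon56, Taxon9.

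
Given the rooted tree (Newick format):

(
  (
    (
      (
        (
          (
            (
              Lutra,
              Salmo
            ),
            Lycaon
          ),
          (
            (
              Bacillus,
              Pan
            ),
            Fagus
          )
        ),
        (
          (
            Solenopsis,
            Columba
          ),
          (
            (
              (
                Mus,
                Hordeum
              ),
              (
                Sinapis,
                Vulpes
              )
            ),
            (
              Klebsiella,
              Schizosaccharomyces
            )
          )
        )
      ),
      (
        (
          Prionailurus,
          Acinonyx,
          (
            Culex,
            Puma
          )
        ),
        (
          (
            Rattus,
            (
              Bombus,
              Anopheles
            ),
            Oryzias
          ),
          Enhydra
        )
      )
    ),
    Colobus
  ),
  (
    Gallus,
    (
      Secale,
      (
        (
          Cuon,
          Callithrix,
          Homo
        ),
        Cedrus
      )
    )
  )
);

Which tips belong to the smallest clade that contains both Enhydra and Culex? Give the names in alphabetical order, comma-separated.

Tracing Enhydra: it sits inside ((Rattus,(Bombus,Anopheles),Oryzias),Enhydra).
Tracing Culex: it sits inside (Culex,Puma).
The smallest clade enclosing both is ((Prionailurus,Acinonyx,(Culex,Puma)),((Rattus,(Bombus,Anopheles),Oryzias),Enhydra)); the answer is its 9 terminal taxa in alphabetical order.

Acinonyx, Anopheles, Bombus, Culex, Enhydra, Oryzias, Prionailurus, Puma, Rattus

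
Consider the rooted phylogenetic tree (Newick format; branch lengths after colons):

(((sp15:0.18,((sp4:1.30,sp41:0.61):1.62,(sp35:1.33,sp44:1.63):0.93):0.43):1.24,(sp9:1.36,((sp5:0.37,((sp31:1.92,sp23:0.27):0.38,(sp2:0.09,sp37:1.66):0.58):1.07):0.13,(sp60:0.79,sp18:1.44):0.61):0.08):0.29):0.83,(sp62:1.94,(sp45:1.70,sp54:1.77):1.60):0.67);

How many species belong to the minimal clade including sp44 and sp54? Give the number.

The MRCA of sp44 and sp54 is the root, so the clade is the entire tree.
That clade contains 16 terminal taxa: sp15, sp18, sp2, sp23, sp31, sp35, sp37, sp4, sp41, sp44, sp45, sp5, sp54, sp60, sp62, sp9.

16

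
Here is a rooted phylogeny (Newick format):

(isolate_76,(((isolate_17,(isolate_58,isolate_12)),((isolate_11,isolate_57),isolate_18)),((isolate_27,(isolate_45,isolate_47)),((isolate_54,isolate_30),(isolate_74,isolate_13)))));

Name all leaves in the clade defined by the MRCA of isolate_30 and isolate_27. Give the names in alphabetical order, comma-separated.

Tracing isolate_30: it sits inside (isolate_54,isolate_30).
Tracing isolate_27: it sits inside (isolate_27,(isolate_45,isolate_47)).
The smallest clade enclosing both is ((isolate_27,(isolate_45,isolate_47)),((isolate_54,isolate_30),(isolate_74,isolate_13))); the answer is its 7 terminal taxa in alphabetical order.

isolate_13, isolate_27, isolate_30, isolate_45, isolate_47, isolate_54, isolate_74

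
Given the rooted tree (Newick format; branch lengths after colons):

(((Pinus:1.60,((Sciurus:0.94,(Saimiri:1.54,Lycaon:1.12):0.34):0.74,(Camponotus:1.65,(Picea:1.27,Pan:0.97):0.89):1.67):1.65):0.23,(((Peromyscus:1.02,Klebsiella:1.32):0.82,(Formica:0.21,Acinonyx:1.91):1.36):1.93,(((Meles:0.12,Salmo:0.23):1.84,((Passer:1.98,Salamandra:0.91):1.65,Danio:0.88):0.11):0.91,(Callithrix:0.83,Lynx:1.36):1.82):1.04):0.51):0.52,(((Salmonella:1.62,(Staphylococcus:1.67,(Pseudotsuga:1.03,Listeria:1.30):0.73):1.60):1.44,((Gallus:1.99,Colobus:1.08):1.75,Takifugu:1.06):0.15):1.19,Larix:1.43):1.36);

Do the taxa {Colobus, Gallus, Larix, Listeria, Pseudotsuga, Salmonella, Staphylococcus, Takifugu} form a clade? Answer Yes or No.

The most recent common ancestor of these taxa subtends (((Salmonella,(Staphylococcus,(Pseudotsuga,Listeria))),((Gallus,Colobus),Takifugu)),Larix).
That clade has exactly 8 tips — every listed taxon and nothing else — so the group is monophyletic.

Yes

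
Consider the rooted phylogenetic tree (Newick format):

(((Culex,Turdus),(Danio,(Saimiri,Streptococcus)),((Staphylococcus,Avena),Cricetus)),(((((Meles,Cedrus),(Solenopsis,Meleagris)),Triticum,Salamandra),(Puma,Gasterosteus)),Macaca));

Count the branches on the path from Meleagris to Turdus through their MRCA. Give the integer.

9

The MRCA of Meleagris and Turdus is the root of the tree.
From Meleagris up to that node: 6 branches. From Turdus up to the same node: 3 branches. Total: 6 + 3 = 9.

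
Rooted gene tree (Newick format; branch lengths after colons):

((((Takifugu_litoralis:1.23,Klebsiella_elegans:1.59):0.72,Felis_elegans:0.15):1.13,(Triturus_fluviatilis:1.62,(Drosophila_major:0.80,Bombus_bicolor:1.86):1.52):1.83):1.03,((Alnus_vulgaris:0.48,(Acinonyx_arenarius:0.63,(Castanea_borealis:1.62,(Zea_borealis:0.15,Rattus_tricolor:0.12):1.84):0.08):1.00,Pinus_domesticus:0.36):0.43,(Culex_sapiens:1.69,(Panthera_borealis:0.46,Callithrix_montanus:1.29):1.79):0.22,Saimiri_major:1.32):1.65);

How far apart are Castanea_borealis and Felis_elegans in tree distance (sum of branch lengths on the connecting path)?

7.09

The path runs Castanea_borealis → … → MRCA → … → Felis_elegans; the MRCA is the root of the tree.
Branch lengths along that path: 1.62 + 0.08 + 1.00 + 0.43 + 1.65 + 1.03 + 1.13 + 0.15 = 7.09.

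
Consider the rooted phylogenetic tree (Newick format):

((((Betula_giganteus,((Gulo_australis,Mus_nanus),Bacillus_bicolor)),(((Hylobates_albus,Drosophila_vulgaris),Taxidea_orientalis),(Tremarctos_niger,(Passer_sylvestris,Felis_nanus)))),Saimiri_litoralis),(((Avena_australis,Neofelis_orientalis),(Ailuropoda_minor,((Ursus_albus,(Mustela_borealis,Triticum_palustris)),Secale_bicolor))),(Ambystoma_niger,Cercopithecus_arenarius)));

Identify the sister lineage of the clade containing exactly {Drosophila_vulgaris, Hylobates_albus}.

Taxidea_orientalis

The clade containing exactly {Drosophila_vulgaris, Hylobates_albus} attaches to the tree at the node subtending ((Hylobates_albus,Drosophila_vulgaris),Taxidea_orientalis).
The other lineage descending from that same node — the sister group — is the single tip Taxidea_orientalis.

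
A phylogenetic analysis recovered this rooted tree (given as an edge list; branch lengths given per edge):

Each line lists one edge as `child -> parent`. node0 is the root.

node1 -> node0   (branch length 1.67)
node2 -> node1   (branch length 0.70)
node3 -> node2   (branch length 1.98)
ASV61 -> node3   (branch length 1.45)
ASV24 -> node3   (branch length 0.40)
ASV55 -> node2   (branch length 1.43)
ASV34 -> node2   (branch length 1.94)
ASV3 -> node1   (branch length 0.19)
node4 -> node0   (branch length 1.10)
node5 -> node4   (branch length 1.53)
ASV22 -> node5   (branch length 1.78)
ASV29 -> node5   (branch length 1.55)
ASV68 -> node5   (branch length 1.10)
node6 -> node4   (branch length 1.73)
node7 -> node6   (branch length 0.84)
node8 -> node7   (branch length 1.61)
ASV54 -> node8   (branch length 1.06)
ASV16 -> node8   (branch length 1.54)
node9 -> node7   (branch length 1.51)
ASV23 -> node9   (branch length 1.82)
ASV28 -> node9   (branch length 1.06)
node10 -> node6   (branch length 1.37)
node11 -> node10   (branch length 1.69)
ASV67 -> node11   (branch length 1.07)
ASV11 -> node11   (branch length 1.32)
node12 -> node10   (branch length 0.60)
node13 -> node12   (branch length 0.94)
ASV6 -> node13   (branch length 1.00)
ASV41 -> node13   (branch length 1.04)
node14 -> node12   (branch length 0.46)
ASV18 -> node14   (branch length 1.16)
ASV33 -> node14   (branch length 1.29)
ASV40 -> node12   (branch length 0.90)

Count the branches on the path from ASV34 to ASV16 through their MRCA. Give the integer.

The MRCA of ASV34 and ASV16 is the root of the tree.
From ASV34 up to that node: 3 branches. From ASV16 up to the same node: 5 branches. Total: 3 + 5 = 8.

8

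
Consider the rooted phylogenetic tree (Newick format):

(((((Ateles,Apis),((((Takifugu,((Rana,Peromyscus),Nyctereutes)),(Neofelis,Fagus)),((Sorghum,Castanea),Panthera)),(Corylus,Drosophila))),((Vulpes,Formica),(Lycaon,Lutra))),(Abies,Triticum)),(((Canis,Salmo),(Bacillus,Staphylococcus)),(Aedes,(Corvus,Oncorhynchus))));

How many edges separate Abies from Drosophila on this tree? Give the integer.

7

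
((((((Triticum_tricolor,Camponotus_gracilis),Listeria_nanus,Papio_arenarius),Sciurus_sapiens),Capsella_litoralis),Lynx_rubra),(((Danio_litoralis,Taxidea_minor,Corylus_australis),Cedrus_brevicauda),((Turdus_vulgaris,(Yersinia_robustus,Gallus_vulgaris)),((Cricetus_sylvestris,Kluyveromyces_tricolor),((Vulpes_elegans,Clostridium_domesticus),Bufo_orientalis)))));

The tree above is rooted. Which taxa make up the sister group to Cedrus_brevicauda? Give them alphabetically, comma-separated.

Corylus_australis, Danio_litoralis, Taxidea_minor

Cedrus_brevicauda attaches to the tree at the node subtending ((Danio_litoralis,Taxidea_minor,Corylus_australis),Cedrus_brevicauda).
The other lineage descending from that same node — the sister group — is (Danio_litoralis,Taxidea_minor,Corylus_australis); its 3 tips in alphabetical order are the answer.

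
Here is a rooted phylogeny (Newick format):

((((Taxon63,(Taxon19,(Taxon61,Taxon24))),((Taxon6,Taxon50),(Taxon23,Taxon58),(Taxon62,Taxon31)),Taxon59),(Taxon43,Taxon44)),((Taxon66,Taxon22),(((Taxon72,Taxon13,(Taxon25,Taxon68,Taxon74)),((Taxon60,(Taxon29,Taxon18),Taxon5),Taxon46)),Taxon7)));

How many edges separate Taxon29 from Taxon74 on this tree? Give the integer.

7

The MRCA of Taxon29 and Taxon74 is the node subtending ((Taxon72,Taxon13,(Taxon25,Taxon68,Taxon74)),((Taxon60,(Taxon29,Taxon18),Taxon5),Taxon46)).
From Taxon29 up to that node: 4 branches. From Taxon74 up to the same node: 3 branches. Total: 4 + 3 = 7.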